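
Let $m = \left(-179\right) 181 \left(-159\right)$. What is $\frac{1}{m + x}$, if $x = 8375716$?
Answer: $\frac{1}{13527157} \approx 7.3925 \cdot 10^{-8}$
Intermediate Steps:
$m = 5151441$ ($m = \left(-32399\right) \left(-159\right) = 5151441$)
$\frac{1}{m + x} = \frac{1}{5151441 + 8375716} = \frac{1}{13527157}$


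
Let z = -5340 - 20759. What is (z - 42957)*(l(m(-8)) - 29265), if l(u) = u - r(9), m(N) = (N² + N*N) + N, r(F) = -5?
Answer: 2012291840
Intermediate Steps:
m(N) = N + 2*N² (m(N) = (N² + N²) + N = 2*N² + N = N + 2*N²)
l(u) = 5 + u (l(u) = u - 1*(-5) = u + 5 = 5 + u)
z = -26099
(z - 42957)*(l(m(-8)) - 29265) = (-26099 - 42957)*((5 - 8*(1 + 2*(-8))) - 29265) = -69056*((5 - 8*(1 - 16)) - 29265) = -69056*((5 - 8*(-15)) - 29265) = -69056*((5 + 120) - 29265) = -69056*(125 - 29265) = -69056*(-29140) = 2012291840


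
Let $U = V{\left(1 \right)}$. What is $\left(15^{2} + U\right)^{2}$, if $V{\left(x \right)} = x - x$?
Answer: $50625$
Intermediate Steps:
$V{\left(x \right)} = 0$
$U = 0$
$\left(15^{2} + U\right)^{2} = \left(15^{2} + 0\right)^{2} = \left(225 + 0\right)^{2} = 225^{2} = 50625$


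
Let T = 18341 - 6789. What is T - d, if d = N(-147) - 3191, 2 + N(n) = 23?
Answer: 14722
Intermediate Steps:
T = 11552
N(n) = 21 (N(n) = -2 + 23 = 21)
d = -3170 (d = 21 - 3191 = -3170)
T - d = 11552 - 1*(-3170) = 11552 + 3170 = 14722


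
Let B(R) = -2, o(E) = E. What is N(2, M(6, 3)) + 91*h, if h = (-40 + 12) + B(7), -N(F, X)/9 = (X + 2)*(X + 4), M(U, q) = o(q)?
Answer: -3045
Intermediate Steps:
M(U, q) = q
N(F, X) = -9*(2 + X)*(4 + X) (N(F, X) = -9*(X + 2)*(X + 4) = -9*(2 + X)*(4 + X))
h = -30 (h = (-40 + 12) - 2 = -28 - 2 = -30)
N(2, M(6, 3)) + 91*h = (-72 - 54*3 - 9*3**2) + 91*(-30) = (-72 - 162 - 9*9) - 2730 = (-72 - 162 - 81) - 2730 = -315 - 2730 = -3045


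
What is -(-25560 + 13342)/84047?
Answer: 12218/84047 ≈ 0.14537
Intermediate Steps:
-(-25560 + 13342)/84047 = -1*(-12218)*(1/84047) = 12218*(1/84047) = 12218/84047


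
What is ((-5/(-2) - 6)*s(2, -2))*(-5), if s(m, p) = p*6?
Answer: -210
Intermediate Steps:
s(m, p) = 6*p
((-5/(-2) - 6)*s(2, -2))*(-5) = ((-5/(-2) - 6)*(6*(-2)))*(-5) = ((-5*(-½) - 6)*(-12))*(-5) = ((5/2 - 6)*(-12))*(-5) = -7/2*(-12)*(-5) = 42*(-5) = -210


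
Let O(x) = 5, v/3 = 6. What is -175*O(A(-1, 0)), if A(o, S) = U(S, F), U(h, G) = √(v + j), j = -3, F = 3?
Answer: -875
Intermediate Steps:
v = 18 (v = 3*6 = 18)
U(h, G) = √15 (U(h, G) = √(18 - 3) = √15)
A(o, S) = √15
-175*O(A(-1, 0)) = -175*5 = -875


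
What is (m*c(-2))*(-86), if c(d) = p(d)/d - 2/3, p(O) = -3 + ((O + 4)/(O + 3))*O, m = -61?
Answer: 44591/3 ≈ 14864.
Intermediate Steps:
p(O) = -3 + O*(4 + O)/(3 + O) (p(O) = -3 + ((4 + O)/(3 + O))*O = -3 + O*(4 + O)/(3 + O))
c(d) = -⅔ + (-9 + d + d²)/(d*(3 + d)) (c(d) = ((-9 + d + d²)/(3 + d))/d - 2/3 = (-9 + d + d²)/(d*(3 + d)) - 2*⅓ = (-9 + d + d²)/(d*(3 + d)) - ⅔ = -⅔ + (-9 + d + d²)/(d*(3 + d)))
(m*c(-2))*(-86) = -61*(-9 - 1*(-2) + (⅓)*(-2)²)/((-2)*(3 - 2))*(-86) = -(-61)*(-9 + 2 + (⅓)*4)/(2*1)*(-86) = -(-61)*(-9 + 2 + 4/3)/2*(-86) = -(-61)*(-17)/(2*3)*(-86) = -61*17/6*(-86) = -1037/6*(-86) = 44591/3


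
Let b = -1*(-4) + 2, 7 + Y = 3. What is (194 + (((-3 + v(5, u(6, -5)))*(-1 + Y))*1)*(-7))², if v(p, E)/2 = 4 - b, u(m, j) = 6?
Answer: 2601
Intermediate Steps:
Y = -4 (Y = -7 + 3 = -4)
b = 6 (b = 4 + 2 = 6)
v(p, E) = -4 (v(p, E) = 2*(4 - 1*6) = 2*(4 - 6) = 2*(-2) = -4)
(194 + (((-3 + v(5, u(6, -5)))*(-1 + Y))*1)*(-7))² = (194 + (((-3 - 4)*(-1 - 4))*1)*(-7))² = (194 + (-7*(-5)*1)*(-7))² = (194 + (35*1)*(-7))² = (194 + 35*(-7))² = (194 - 245)² = (-51)² = 2601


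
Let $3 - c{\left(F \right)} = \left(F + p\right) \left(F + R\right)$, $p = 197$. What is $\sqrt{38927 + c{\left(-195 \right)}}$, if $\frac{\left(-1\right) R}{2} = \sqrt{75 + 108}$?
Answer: $2 \sqrt{9830 + \sqrt{183}} \approx 198.43$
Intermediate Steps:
$R = - 2 \sqrt{183}$ ($R = - 2 \sqrt{75 + 108} = - 2 \sqrt{183} \approx -27.056$)
$c{\left(F \right)} = 3 - \left(197 + F\right) \left(F - 2 \sqrt{183}\right)$ ($c{\left(F \right)} = 3 - \left(F + 197\right) \left(F - 2 \sqrt{183}\right) = 3 - \left(197 + F\right) \left(F - 2 \sqrt{183}\right)$)
$\sqrt{38927 + c{\left(-195 \right)}} = \sqrt{38927 + \left(3 - \left(-195\right)^{2} - -38415 + 394 \sqrt{183} + 2 \left(-195\right) \sqrt{183}\right)} = \sqrt{38927 + \left(3 - 38025 + 38415 + 394 \sqrt{183} - 390 \sqrt{183}\right)} = \sqrt{38927 + \left(393 + 4 \sqrt{183}\right)} = \sqrt{39320 + 4 \sqrt{183}}$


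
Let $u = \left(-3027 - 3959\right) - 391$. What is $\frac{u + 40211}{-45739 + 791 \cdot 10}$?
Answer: $- \frac{32834}{37829} \approx -0.86796$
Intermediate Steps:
$u = -7377$ ($u = -6986 - 391 = -7377$)
$\frac{u + 40211}{-45739 + 791 \cdot 10} = \frac{-7377 + 40211}{-45739 + 791 \cdot 10} = \frac{32834}{-45739 + 7910} = \frac{32834}{-37829} = 32834 \left(- \frac{1}{37829}\right) = - \frac{32834}{37829}$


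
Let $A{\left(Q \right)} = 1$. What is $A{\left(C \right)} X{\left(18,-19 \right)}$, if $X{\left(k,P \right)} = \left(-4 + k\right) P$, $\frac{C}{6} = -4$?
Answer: $-266$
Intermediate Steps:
$C = -24$ ($C = 6 \left(-4\right) = -24$)
$X{\left(k,P \right)} = P \left(-4 + k\right)$
$A{\left(C \right)} X{\left(18,-19 \right)} = 1 \left(- 19 \left(-4 + 18\right)\right) = 1 \left(\left(-19\right) 14\right) = 1 \left(-266\right) = -266$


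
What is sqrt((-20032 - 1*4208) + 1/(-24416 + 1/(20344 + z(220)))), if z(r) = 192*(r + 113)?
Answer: 2*I*sqrt(25660830671863459504990)/2057780479 ≈ 155.69*I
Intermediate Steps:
z(r) = 21696 + 192*r (z(r) = 192*(113 + r) = 21696 + 192*r)
sqrt((-20032 - 1*4208) + 1/(-24416 + 1/(20344 + z(220)))) = sqrt((-20032 - 1*4208) + 1/(-24416 + 1/(20344 + (21696 + 192*220)))) = sqrt((-20032 - 4208) + 1/(-24416 + 1/(20344 + (21696 + 42240)))) = sqrt(-24240 + 1/(-24416 + 1/(20344 + 63936))) = sqrt(-24240 + 1/(-24416 + 1/84280)) = sqrt(-24240 + 1/(-2057780479/84280)) = sqrt(-24240 - 84280/2057780479) = sqrt(-49880598895240/2057780479) = 2*I*sqrt(25660830671863459504990)/2057780479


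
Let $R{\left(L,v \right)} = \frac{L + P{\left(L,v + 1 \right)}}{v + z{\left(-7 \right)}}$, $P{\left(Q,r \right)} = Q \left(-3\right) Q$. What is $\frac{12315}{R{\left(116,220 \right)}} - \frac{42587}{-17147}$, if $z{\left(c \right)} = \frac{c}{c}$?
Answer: $- \frac{44953320481}{690201044} \approx -65.131$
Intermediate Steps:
$P{\left(Q,r \right)} = - 3 Q^{2}$ ($P{\left(Q,r \right)} = - 3 Q Q = - 3 Q^{2}$)
$z{\left(c \right)} = 1$
$R{\left(L,v \right)} = \frac{L - 3 L^{2}}{1 + v}$ ($R{\left(L,v \right)} = \frac{L - 3 L^{2}}{v + 1} = \frac{L - 3 L^{2}}{1 + v}$)
$\frac{12315}{R{\left(116,220 \right)}} - \frac{42587}{-17147} = \frac{12315}{116 \frac{1}{1 + 220} \left(1 - 348\right)} - \frac{42587}{-17147} = \frac{12315}{116 \cdot \frac{1}{221} \left(1 - 348\right)} - - \frac{42587}{17147} = \frac{12315}{116 \cdot \frac{1}{221} \left(-347\right)} + \frac{42587}{17147} = \frac{12315}{- \frac{40252}{221}} + \frac{42587}{17147} = 12315 \left(- \frac{221}{40252}\right) + \frac{42587}{17147} = - \frac{2721615}{40252} + \frac{42587}{17147} = - \frac{44953320481}{690201044}$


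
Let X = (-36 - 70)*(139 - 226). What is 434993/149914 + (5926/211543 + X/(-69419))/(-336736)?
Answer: 134440120534630348559/46332823901596084748 ≈ 2.9016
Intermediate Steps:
X = 9222 (X = -106*(-87) = 9222)
434993/149914 + (5926/211543 + X/(-69419))/(-336736) = 434993/149914 + (5926/211543 + 9222/(-69419))/(-336736) = 434993*(1/149914) + (5926*(1/211543) + 9222*(-1/69419))*(-1/336736) = 434993/149914 + (5926/211543 - 9222/69419)*(-1/336736) = 434993/149914 - 1539472552/14685103517*(-1/336736) = 434993/149914 + 192434069/618125377237564 = 134440120534630348559/46332823901596084748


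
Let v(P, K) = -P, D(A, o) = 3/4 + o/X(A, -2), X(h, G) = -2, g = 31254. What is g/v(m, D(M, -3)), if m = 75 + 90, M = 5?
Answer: -10418/55 ≈ -189.42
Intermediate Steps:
D(A, o) = 3/4 - o/2 (D(A, o) = 3/4 + o/(-2) = 3*(1/4) + o*(-1/2) = 3/4 - o/2)
m = 165
g/v(m, D(M, -3)) = 31254/((-1*165)) = 31254/(-165) = 31254*(-1/165) = -10418/55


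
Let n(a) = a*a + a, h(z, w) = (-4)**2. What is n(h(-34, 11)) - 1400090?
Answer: -1399818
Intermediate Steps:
h(z, w) = 16
n(a) = a + a**2 (n(a) = a**2 + a = a + a**2)
n(h(-34, 11)) - 1400090 = 16*(1 + 16) - 1400090 = 16*17 - 1400090 = 272 - 1400090 = -1399818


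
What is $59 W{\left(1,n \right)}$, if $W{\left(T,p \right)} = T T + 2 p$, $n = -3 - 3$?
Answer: $-649$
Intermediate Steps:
$n = -6$ ($n = -3 - 3 = -6$)
$W{\left(T,p \right)} = T^{2} + 2 p$
$59 W{\left(1,n \right)} = 59 \left(1^{2} + 2 \left(-6\right)\right) = 59 \left(1 - 12\right) = 59 \left(-11\right) = -649$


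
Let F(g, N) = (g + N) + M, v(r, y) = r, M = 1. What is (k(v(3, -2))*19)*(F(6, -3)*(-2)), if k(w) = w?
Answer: -456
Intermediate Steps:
F(g, N) = 1 + N + g (F(g, N) = (g + N) + 1 = (N + g) + 1 = 1 + N + g)
(k(v(3, -2))*19)*(F(6, -3)*(-2)) = (3*19)*((1 - 3 + 6)*(-2)) = 57*(4*(-2)) = 57*(-8) = -456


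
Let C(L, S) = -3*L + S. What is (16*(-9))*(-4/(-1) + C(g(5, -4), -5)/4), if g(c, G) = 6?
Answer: 252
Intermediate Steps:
C(L, S) = S - 3*L
(16*(-9))*(-4/(-1) + C(g(5, -4), -5)/4) = (16*(-9))*(-4/(-1) + (-5 - 3*6)/4) = -144*(-4*(-1) + (-5 - 18)*(¼)) = -144*(4 - 23*¼) = -144*(4 - 23/4) = -144*(-7/4) = 252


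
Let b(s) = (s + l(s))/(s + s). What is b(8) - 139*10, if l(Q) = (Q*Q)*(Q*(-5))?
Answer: -3099/2 ≈ -1549.5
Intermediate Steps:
l(Q) = -5*Q³ (l(Q) = Q²*(-5*Q) = -5*Q³)
b(s) = (s - 5*s³)/(2*s) (b(s) = (s - 5*s³)/(s + s) = (s - 5*s³)/((2*s)) = (s - 5*s³)*(1/(2*s)) = (s - 5*s³)/(2*s))
b(8) - 139*10 = (½ - 5/2*8²) - 139*10 = (½ - 5/2*64) - 1390 = (½ - 160) - 1390 = -319/2 - 1390 = -3099/2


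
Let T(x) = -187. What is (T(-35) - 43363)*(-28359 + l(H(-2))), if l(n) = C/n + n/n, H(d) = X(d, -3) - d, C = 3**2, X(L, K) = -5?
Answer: 1235121550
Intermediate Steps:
C = 9
H(d) = -5 - d
l(n) = 1 + 9/n (l(n) = 9/n + n/n = 9/n + 1 = 1 + 9/n)
(T(-35) - 43363)*(-28359 + l(H(-2))) = (-187 - 43363)*(-28359 + (9 + (-5 - 1*(-2)))/(-5 - 1*(-2))) = -43550*(-28359 + (9 + (-5 + 2))/(-5 + 2)) = -43550*(-28359 + (9 - 3)/(-3)) = -43550*(-28359 - 1/3*6) = -43550*(-28359 - 2) = -43550*(-28361) = 1235121550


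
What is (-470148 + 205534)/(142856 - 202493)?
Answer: 264614/59637 ≈ 4.4371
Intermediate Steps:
(-470148 + 205534)/(142856 - 202493) = -264614/(-59637) = -264614*(-1/59637) = 264614/59637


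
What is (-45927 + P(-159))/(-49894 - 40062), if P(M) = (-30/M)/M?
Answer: 387026839/758059212 ≈ 0.51055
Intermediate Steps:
P(M) = -30/M²
(-45927 + P(-159))/(-49894 - 40062) = (-45927 - 30/(-159)²)/(-49894 - 40062) = (-45927 - 30*1/25281)/(-89956) = (-45927 - 10/8427)*(-1/89956) = -387026839/8427*(-1/89956) = 387026839/758059212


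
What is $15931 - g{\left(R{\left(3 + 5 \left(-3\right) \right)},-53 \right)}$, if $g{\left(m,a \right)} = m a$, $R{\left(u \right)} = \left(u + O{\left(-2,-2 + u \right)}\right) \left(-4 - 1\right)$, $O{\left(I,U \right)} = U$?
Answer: $22821$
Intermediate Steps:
$R{\left(u \right)} = 10 - 10 u$ ($R{\left(u \right)} = \left(u + \left(-2 + u\right)\right) \left(-4 - 1\right) = \left(-2 + 2 u\right) \left(-5\right) = 10 - 10 u$)
$g{\left(m,a \right)} = a m$
$15931 - g{\left(R{\left(3 + 5 \left(-3\right) \right)},-53 \right)} = 15931 - - 53 \left(10 - 10 \left(3 + 5 \left(-3\right)\right)\right) = 15931 - - 53 \left(10 - 10 \left(3 - 15\right)\right) = 15931 - - 53 \left(10 - -120\right) = 15931 - - 53 \left(10 + 120\right) = 15931 - \left(-53\right) 130 = 15931 - -6890 = 15931 + 6890 = 22821$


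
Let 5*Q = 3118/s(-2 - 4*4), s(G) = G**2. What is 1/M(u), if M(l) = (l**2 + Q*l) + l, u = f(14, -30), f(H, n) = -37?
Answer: 810/1021237 ≈ 0.00079316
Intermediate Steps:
u = -37
Q = 1559/810 (Q = (3118/((-2 - 4*4)**2))/5 = (3118/((-2 - 16)**2))/5 = (3118/((-18)**2))/5 = (3118/324)/5 = (3118*(1/324))/5 = (1/5)*(1559/162) = 1559/810 ≈ 1.9247)
M(l) = l**2 + 2369*l/810 (M(l) = (l**2 + 1559*l/810) + l = l**2 + 2369*l/810)
1/M(u) = 1/((1/810)*(-37)*(2369 + 810*(-37))) = 1/((1/810)*(-37)*(2369 - 29970)) = 1/((1/810)*(-37)*(-27601)) = 1/(1021237/810) = 810/1021237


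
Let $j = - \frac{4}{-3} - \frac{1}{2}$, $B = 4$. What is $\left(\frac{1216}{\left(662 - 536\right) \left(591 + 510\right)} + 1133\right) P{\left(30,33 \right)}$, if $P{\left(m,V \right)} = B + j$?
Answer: $\frac{2279077723}{416178} \approx 5476.2$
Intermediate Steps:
$j = \frac{5}{6}$ ($j = \left(-4\right) \left(- \frac{1}{3}\right) - \frac{1}{2} = \frac{4}{3} - \frac{1}{2} = \frac{5}{6} \approx 0.83333$)
$P{\left(m,V \right)} = \frac{29}{6}$ ($P{\left(m,V \right)} = 4 + \frac{5}{6} = \frac{29}{6}$)
$\left(\frac{1216}{\left(662 - 536\right) \left(591 + 510\right)} + 1133\right) P{\left(30,33 \right)} = \left(\frac{1216}{\left(662 - 536\right) \left(591 + 510\right)} + 1133\right) \frac{29}{6} = \left(\frac{1216}{126 \cdot 1101} + 1133\right) \frac{29}{6} = \left(\frac{1216}{138726} + 1133\right) \frac{29}{6} = \left(1216 \cdot \frac{1}{138726} + 1133\right) \frac{29}{6} = \left(\frac{608}{69363} + 1133\right) \frac{29}{6} = \frac{78588887}{69363} \cdot \frac{29}{6} = \frac{2279077723}{416178}$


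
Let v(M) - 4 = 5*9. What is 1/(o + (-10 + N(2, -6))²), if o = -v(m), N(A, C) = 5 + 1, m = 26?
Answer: -1/33 ≈ -0.030303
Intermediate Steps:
N(A, C) = 6
v(M) = 49 (v(M) = 4 + 5*9 = 4 + 45 = 49)
o = -49 (o = -1*49 = -49)
1/(o + (-10 + N(2, -6))²) = 1/(-49 + (-10 + 6)²) = 1/(-49 + (-4)²) = 1/(-49 + 16) = 1/(-33) = -1/33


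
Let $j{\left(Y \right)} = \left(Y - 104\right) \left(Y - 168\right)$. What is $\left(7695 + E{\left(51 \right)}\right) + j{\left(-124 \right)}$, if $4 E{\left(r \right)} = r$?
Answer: $\frac{297135}{4} \approx 74284.0$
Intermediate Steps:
$j{\left(Y \right)} = \left(-168 + Y\right) \left(-104 + Y\right)$ ($j{\left(Y \right)} = \left(-104 + Y\right) \left(-168 + Y\right) = \left(-168 + Y\right) \left(-104 + Y\right)$)
$E{\left(r \right)} = \frac{r}{4}$
$\left(7695 + E{\left(51 \right)}\right) + j{\left(-124 \right)} = \left(7695 + \frac{1}{4} \cdot 51\right) + \left(17472 + \left(-124\right)^{2} - -33728\right) = \left(7695 + \frac{51}{4}\right) + \left(17472 + 15376 + 33728\right) = \frac{30831}{4} + 66576 = \frac{297135}{4}$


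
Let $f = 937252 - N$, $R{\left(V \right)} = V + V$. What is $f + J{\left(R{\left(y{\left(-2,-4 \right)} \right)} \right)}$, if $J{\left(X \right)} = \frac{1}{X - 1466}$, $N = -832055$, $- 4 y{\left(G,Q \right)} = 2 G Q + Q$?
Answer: $\frac{2604419903}{1472} \approx 1.7693 \cdot 10^{6}$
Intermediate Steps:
$y{\left(G,Q \right)} = - \frac{Q}{4} - \frac{G Q}{2}$ ($y{\left(G,Q \right)} = - \frac{2 G Q + Q}{4} = - \frac{Q + 2 G Q}{4} = - \frac{Q}{4} - \frac{G Q}{2}$)
$R{\left(V \right)} = 2 V$
$f = 1769307$ ($f = 937252 - -832055 = 937252 + 832055 = 1769307$)
$J{\left(X \right)} = \frac{1}{-1466 + X}$
$f + J{\left(R{\left(y{\left(-2,-4 \right)} \right)} \right)} = 1769307 + \frac{1}{-1466 + 2 \left(\left(- \frac{1}{4}\right) \left(-4\right) \left(1 + 2 \left(-2\right)\right)\right)} = 1769307 + \frac{1}{-1466 + 2 \left(\left(- \frac{1}{4}\right) \left(-4\right) \left(1 - 4\right)\right)} = 1769307 + \frac{1}{-1466 + 2 \left(\left(- \frac{1}{4}\right) \left(-4\right) \left(-3\right)\right)} = 1769307 + \frac{1}{-1466 + 2 \left(-3\right)} = 1769307 + \frac{1}{-1466 - 6} = 1769307 + \frac{1}{-1472} = 1769307 - \frac{1}{1472} = \frac{2604419903}{1472}$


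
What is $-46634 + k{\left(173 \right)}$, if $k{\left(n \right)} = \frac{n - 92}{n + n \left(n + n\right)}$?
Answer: $- \frac{2799485573}{60031} \approx -46634.0$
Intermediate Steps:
$k{\left(n \right)} = \frac{-92 + n}{n + 2 n^{2}}$ ($k{\left(n \right)} = \frac{-92 + n}{n + n 2 n} = \frac{-92 + n}{n + 2 n^{2}}$)
$-46634 + k{\left(173 \right)} = -46634 + \frac{-92 + 173}{173 \left(1 + 2 \cdot 173\right)} = -46634 + \frac{1}{173} \frac{1}{1 + 346} \cdot 81 = -46634 + \frac{1}{173} \cdot \frac{1}{347} \cdot 81 = -46634 + \frac{81}{60031} = - \frac{2799485573}{60031}$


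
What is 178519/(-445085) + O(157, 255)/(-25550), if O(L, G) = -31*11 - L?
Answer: -433950812/1137192175 ≈ -0.38160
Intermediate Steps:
O(L, G) = -341 - L
178519/(-445085) + O(157, 255)/(-25550) = 178519/(-445085) + (-341 - 1*157)/(-25550) = 178519*(-1/445085) + (-341 - 157)*(-1/25550) = -178519/445085 - 498*(-1/25550) = -178519/445085 + 249/12775 = -433950812/1137192175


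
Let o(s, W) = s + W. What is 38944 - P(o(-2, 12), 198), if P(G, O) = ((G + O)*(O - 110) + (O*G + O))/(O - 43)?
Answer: 6015838/155 ≈ 38812.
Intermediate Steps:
o(s, W) = W + s
P(G, O) = (O + G*O + (-110 + O)*(G + O))/(-43 + O) (P(G, O) = ((G + O)*(-110 + O) + (G*O + O))/(-43 + O) = ((-110 + O)*(G + O) + (O + G*O))/(-43 + O) = (O + G*O + (-110 + O)*(G + O))/(-43 + O))
38944 - P(o(-2, 12), 198) = 38944 - (198**2 - 110*(12 - 2) - 109*198 + 2*(12 - 2)*198)/(-43 + 198) = 38944 - (39204 - 110*10 - 21582 + 2*10*198)/155 = 38944 - (39204 - 1100 - 21582 + 3960)/155 = 38944 - 20482/155 = 6015838/155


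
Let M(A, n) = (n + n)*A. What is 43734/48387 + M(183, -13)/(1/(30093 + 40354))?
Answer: -5406228301976/16129 ≈ -3.3519e+8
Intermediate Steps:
M(A, n) = 2*A*n (M(A, n) = (2*n)*A = 2*A*n)
43734/48387 + M(183, -13)/(1/(30093 + 40354)) = 43734/48387 + (2*183*(-13))/(1/(30093 + 40354)) = 43734*(1/48387) - 4758/(1/70447) = 14578/16129 - 4758/1/70447 = 14578/16129 - 4758*70447 = 14578/16129 - 335186826 = -5406228301976/16129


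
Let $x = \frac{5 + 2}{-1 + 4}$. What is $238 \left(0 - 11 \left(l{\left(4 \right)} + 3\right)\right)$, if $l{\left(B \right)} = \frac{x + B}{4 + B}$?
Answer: $- \frac{119119}{12} \approx -9926.6$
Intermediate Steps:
$x = \frac{7}{3} \approx 2.3333$
$l{\left(B \right)} = \frac{\frac{7}{3} + B}{4 + B}$
$238 \left(0 - 11 \left(l{\left(4 \right)} + 3\right)\right) = 238 \left(0 - 11 \left(\frac{\frac{7}{3} + 4}{4 + 4} + 3\right)\right) = 238 \left(0 - 11 \left(\frac{1}{8} \cdot \frac{19}{3} + 3\right)\right) = 238 \left(0 - 11 \left(\frac{19}{24} + 3\right)\right) = 238 \left(0 - \frac{1001}{24}\right) = 238 \left(- \frac{1001}{24}\right) = - \frac{119119}{12}$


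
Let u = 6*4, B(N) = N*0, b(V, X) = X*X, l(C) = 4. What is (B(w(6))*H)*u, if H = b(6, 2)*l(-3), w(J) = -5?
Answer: 0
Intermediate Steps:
b(V, X) = X²
B(N) = 0
u = 24
H = 16 (H = 2²*4 = 4*4 = 16)
(B(w(6))*H)*u = (0*16)*24 = 0*24 = 0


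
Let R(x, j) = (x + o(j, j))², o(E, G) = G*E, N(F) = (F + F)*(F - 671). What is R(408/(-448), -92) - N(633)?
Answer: 224763355177/3136 ≈ 7.1672e+7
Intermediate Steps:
N(F) = 2*F*(-671 + F) (N(F) = (2*F)*(-671 + F) = 2*F*(-671 + F))
o(E, G) = E*G
R(x, j) = (x + j²)² (R(x, j) = (x + j*j)² = (x + j²)²)
R(408/(-448), -92) - N(633) = (408/(-448) + (-92)²)² - 2*633*(-671 + 633) = (408*(-1/448) + 8464)² - 2*633*(-38) = (-51/56 + 8464)² - 1*(-48108) = (473933/56)² + 48108 = 224612488489/3136 + 48108 = 224763355177/3136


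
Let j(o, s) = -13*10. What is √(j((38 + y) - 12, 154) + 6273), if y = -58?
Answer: √6143 ≈ 78.377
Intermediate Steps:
j(o, s) = -130
√(j((38 + y) - 12, 154) + 6273) = √(-130 + 6273) = √6143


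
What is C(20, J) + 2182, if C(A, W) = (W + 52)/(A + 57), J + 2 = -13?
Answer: 168051/77 ≈ 2182.5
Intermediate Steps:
J = -15 (J = -2 - 13 = -15)
C(A, W) = (52 + W)/(57 + A)
C(20, J) + 2182 = (52 - 15)/(57 + 20) + 2182 = 37/77 + 2182 = 168051/77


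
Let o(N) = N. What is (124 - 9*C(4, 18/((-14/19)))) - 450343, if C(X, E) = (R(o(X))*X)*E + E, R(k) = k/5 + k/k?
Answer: -15694566/35 ≈ -4.4842e+5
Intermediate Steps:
R(k) = 1 + k/5 (R(k) = k*(⅕) + 1 = k/5 + 1 = 1 + k/5)
C(X, E) = E + E*X*(1 + X/5) (C(X, E) = ((1 + X/5)*X)*E + E = (X*(1 + X/5))*E + E = E*X*(1 + X/5) + E = E + E*X*(1 + X/5))
(124 - 9*C(4, 18/((-14/19)))) - 450343 = (124 - 9*18/((-14/19))*(5 + 4*(5 + 4))/5) - 450343 = (124 - 9*18/((-14*1/19))*(5 + 4*9)/5) - 450343 = (124 - 9*18/(-14/19)*(5 + 36)/5) - 450343 = (124 - 9*18*(-19/14)*41/5) - 450343 = (124 - 9*(-171)*41/(5*7)) - 450343 = (124 - 9*(-7011/35)) - 450343 = (124 + 63099/35) - 450343 = 67439/35 - 450343 = -15694566/35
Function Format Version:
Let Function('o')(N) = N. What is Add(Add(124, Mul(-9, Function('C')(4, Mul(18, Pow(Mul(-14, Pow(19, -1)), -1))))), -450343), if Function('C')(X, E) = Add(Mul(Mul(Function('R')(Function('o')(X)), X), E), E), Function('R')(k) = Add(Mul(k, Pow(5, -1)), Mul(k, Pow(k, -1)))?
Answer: Rational(-15694566, 35) ≈ -4.4842e+5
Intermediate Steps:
Function('R')(k) = Add(1, Mul(Rational(1, 5), k)) (Function('R')(k) = Add(Mul(k, Rational(1, 5)), 1) = Add(Mul(Rational(1, 5), k), 1) = Add(1, Mul(Rational(1, 5), k)))
Function('C')(X, E) = Add(E, Mul(E, X, Add(1, Mul(Rational(1, 5), X)))) (Function('C')(X, E) = Add(Mul(Mul(Add(1, Mul(Rational(1, 5), X)), X), E), E) = Add(Mul(Mul(X, Add(1, Mul(Rational(1, 5), X))), E), E) = Add(Mul(E, X, Add(1, Mul(Rational(1, 5), X))), E) = Add(E, Mul(E, X, Add(1, Mul(Rational(1, 5), X)))))
Add(Add(124, Mul(-9, Function('C')(4, Mul(18, Pow(Mul(-14, Pow(19, -1)), -1))))), -450343) = Add(Add(124, Mul(-9, Mul(Rational(1, 5), Mul(18, Pow(Mul(-14, Pow(19, -1)), -1)), Add(5, Mul(4, Add(5, 4)))))), -450343) = Add(Add(124, Mul(-9, Mul(Rational(1, 5), Mul(18, Pow(Mul(-14, Rational(1, 19)), -1)), Add(5, Mul(4, 9))))), -450343) = Add(Add(124, Mul(-9, Mul(Rational(1, 5), Mul(18, Pow(Rational(-14, 19), -1)), Add(5, 36)))), -450343) = Add(Add(124, Mul(-9, Mul(Rational(1, 5), Mul(18, Rational(-19, 14)), 41))), -450343) = Add(Add(124, Mul(-9, Mul(Rational(1, 5), Rational(-171, 7), 41))), -450343) = Add(Add(124, Mul(-9, Rational(-7011, 35))), -450343) = Add(Add(124, Rational(63099, 35)), -450343) = Add(Rational(67439, 35), -450343) = Rational(-15694566, 35)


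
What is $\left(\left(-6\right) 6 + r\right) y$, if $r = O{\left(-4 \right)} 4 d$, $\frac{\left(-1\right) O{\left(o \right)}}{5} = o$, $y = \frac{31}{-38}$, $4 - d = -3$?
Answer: $- \frac{8122}{19} \approx -427.47$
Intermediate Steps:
$d = 7$ ($d = 4 - -3 = 4 + 3 = 7$)
$y = - \frac{31}{38}$ ($y = 31 \left(- \frac{1}{38}\right) = - \frac{31}{38} \approx -0.81579$)
$O{\left(o \right)} = - 5 o$
$r = 560$ ($r = \left(-5\right) \left(-4\right) 4 \cdot 7 = 20 \cdot 4 \cdot 7 = 80 \cdot 7 = 560$)
$\left(\left(-6\right) 6 + r\right) y = \left(\left(-6\right) 6 + 560\right) \left(- \frac{31}{38}\right) = \left(-36 + 560\right) \left(- \frac{31}{38}\right) = 524 \left(- \frac{31}{38}\right) = - \frac{8122}{19}$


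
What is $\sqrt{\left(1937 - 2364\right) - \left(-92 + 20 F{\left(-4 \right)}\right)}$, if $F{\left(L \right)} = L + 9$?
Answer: $i \sqrt{435} \approx 20.857 i$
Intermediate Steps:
$F{\left(L \right)} = 9 + L$
$\sqrt{\left(1937 - 2364\right) - \left(-92 + 20 F{\left(-4 \right)}\right)} = \sqrt{\left(1937 - 2364\right) + \left(- 20 \left(9 - 4\right) + 92\right)} = \sqrt{\left(1937 - 2364\right) + \left(\left(-20\right) 5 + 92\right)} = \sqrt{-427 + \left(-100 + 92\right)} = \sqrt{-427 - 8} = \sqrt{-435} = i \sqrt{435}$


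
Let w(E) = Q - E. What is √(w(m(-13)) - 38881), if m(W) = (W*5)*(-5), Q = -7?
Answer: 3*I*√4357 ≈ 198.02*I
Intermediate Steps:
m(W) = -25*W (m(W) = (5*W)*(-5) = -25*W)
w(E) = -7 - E
√(w(m(-13)) - 38881) = √((-7 - (-25)*(-13)) - 38881) = √((-7 - 1*325) - 38881) = √((-7 - 325) - 38881) = √(-332 - 38881) = √(-39213) = 3*I*√4357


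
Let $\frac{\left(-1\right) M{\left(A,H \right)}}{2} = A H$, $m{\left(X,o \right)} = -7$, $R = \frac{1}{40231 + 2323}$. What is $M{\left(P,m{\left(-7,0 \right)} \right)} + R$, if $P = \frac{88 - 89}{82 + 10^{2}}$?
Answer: $- \frac{42541}{553202} \approx -0.0769$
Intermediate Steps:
$R = \frac{1}{42554} \approx 2.35 \cdot 10^{-5}$
$P = - \frac{1}{182}$ ($P = - \frac{1}{82 + 100} = - \frac{1}{182} \approx -0.0054945$)
$M{\left(A,H \right)} = - 2 A H$
$M{\left(P,m{\left(-7,0 \right)} \right)} + R = \left(-2\right) \left(- \frac{1}{182}\right) \left(-7\right) + \frac{1}{42554} = - \frac{1}{13} + \frac{1}{42554} = - \frac{42541}{553202}$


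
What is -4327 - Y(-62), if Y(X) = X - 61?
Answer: -4204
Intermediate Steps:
Y(X) = -61 + X
-4327 - Y(-62) = -4327 - (-61 - 62) = -4327 - 1*(-123) = -4327 + 123 = -4204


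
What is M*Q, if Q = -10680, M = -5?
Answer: 53400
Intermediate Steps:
M*Q = -5*(-10680) = 53400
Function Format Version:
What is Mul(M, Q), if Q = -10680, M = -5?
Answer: 53400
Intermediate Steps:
Mul(M, Q) = Mul(-5, -10680) = 53400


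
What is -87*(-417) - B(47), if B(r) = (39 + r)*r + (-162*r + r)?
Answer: 39804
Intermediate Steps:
B(r) = -161*r + r*(39 + r) (B(r) = r*(39 + r) - 161*r = -161*r + r*(39 + r))
-87*(-417) - B(47) = -87*(-417) - 47*(-122 + 47) = 36279 - 47*(-75) = 36279 - 1*(-3525) = 36279 + 3525 = 39804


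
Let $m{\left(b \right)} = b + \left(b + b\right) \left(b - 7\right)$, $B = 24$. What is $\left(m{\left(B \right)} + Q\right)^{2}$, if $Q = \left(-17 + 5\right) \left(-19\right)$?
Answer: $1140624$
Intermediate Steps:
$Q = 228$ ($Q = \left(-12\right) \left(-19\right) = 228$)
$m{\left(b \right)} = b + 2 b \left(-7 + b\right)$
$\left(m{\left(B \right)} + Q\right)^{2} = \left(24 \left(-13 + 2 \cdot 24\right) + 228\right)^{2} = \left(24 \left(-13 + 48\right) + 228\right)^{2} = \left(24 \cdot 35 + 228\right)^{2} = \left(840 + 228\right)^{2} = 1068^{2} = 1140624$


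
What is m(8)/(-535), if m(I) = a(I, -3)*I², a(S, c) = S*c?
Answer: 1536/535 ≈ 2.8710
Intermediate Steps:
m(I) = -3*I³ (m(I) = (I*(-3))*I² = (-3*I)*I² = -3*I³)
m(8)/(-535) = -3*8³/(-535) = -3*512*(-1/535) = -1536*(-1/535) = 1536/535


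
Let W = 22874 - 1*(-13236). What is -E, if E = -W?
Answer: 36110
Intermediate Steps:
W = 36110 (W = 22874 + 13236 = 36110)
E = -36110 (E = -1*36110 = -36110)
-E = -1*(-36110) = 36110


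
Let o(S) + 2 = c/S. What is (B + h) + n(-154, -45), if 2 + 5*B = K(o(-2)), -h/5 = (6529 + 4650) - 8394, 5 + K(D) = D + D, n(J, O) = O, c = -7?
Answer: -69854/5 ≈ -13971.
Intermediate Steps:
o(S) = -2 - 7/S
K(D) = -5 + 2*D (K(D) = -5 + (D + D) = -5 + 2*D)
h = -13925 (h = -5*((6529 + 4650) - 8394) = -5*(11179 - 8394) = -5*2785 = -13925)
B = -⅘ (B = -⅖ + (-5 + 2*(-2 - 7/(-2)))/5 = -⅖ + (-5 + 2*(-2 - 7*(-½)))/5 = -⅖ + (-5 + 2*(-2 + 7/2))/5 = -⅖ + (-5 + 2*(3/2))/5 = -⅖ + (-5 + 3)/5 = -⅖ + (⅕)*(-2) = -⅖ - ⅖ = -⅘ ≈ -0.80000)
(B + h) + n(-154, -45) = (-⅘ - 13925) - 45 = -69629/5 - 45 = -69854/5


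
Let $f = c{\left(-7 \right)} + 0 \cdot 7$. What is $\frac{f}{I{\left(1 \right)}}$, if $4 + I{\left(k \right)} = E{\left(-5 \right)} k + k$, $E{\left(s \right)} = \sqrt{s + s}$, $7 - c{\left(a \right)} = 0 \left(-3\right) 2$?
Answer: $- \frac{21}{19} - \frac{7 i \sqrt{10}}{19} \approx -1.1053 - 1.1651 i$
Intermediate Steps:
$c{\left(a \right)} = 7$ ($c{\left(a \right)} = 7 - 0 \left(-3\right) 2 = 7 - 0 \cdot 2 = 7 - 0 = 7 + 0 = 7$)
$E{\left(s \right)} = \sqrt{2} \sqrt{s}$ ($E{\left(s \right)} = \sqrt{2 s} = \sqrt{2} \sqrt{s}$)
$f = 7$ ($f = 7 + 0 \cdot 7 = 7 + 0 = 7$)
$I{\left(k \right)} = -4 + k + i k \sqrt{10}$ ($I{\left(k \right)} = -4 + \left(\sqrt{2} \sqrt{-5} k + k\right) = -4 + \left(\sqrt{2} i \sqrt{5} k + k\right) = -4 + \left(i \sqrt{10} k + k\right) = -4 + \left(i k \sqrt{10} + k\right) = -4 + \left(k + i k \sqrt{10}\right) = -4 + k + i k \sqrt{10}$)
$\frac{f}{I{\left(1 \right)}} = \frac{7}{-4 + 1 + i 1 \sqrt{10}} = \frac{7}{-4 + 1 + i \sqrt{10}} = \frac{7}{-3 + i \sqrt{10}}$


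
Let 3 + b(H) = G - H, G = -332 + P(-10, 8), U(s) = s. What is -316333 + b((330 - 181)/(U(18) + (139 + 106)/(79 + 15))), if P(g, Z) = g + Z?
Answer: -4116804/13 ≈ -3.1668e+5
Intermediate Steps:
P(g, Z) = Z + g
G = -334 (G = -332 + (8 - 10) = -332 - 2 = -334)
b(H) = -337 - H (b(H) = -3 + (-334 - H) = -337 - H)
-316333 + b((330 - 181)/(U(18) + (139 + 106)/(79 + 15))) = -316333 + (-337 - (330 - 181)/(18 + (139 + 106)/(79 + 15))) = -316333 + (-337 - 149/(18 + 245/94)) = -316333 + (-337 - 149/1937/94) = -316333 + (-337 - 149*94/1937) = -316333 + (-337 - 1*94/13) = -316333 + (-337 - 94/13) = -316333 - 4475/13 = -4116804/13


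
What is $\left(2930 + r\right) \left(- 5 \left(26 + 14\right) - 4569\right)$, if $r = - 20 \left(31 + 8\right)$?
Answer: $-10253350$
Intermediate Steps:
$r = -780$ ($r = \left(-20\right) 39 = -780$)
$\left(2930 + r\right) \left(- 5 \left(26 + 14\right) - 4569\right) = \left(2930 - 780\right) \left(- 5 \left(26 + 14\right) - 4569\right) = 2150 \left(\left(-5\right) 40 - 4569\right) = 2150 \left(-200 - 4569\right) = 2150 \left(-4769\right) = -10253350$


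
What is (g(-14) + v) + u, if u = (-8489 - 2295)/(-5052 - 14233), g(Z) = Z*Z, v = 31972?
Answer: 620370664/19285 ≈ 32169.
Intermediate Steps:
g(Z) = Z²
u = 10784/19285 (u = -10784/(-19285) = -10784*(-1/19285) = 10784/19285 ≈ 0.55919)
(g(-14) + v) + u = ((-14)² + 31972) + 10784/19285 = (196 + 31972) + 10784/19285 = 32168 + 10784/19285 = 620370664/19285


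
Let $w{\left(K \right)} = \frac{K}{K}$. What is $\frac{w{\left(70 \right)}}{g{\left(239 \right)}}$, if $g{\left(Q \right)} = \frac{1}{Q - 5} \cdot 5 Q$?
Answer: $\frac{234}{1195} \approx 0.19582$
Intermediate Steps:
$w{\left(K \right)} = 1$
$g{\left(Q \right)} = \frac{5 Q}{-5 + Q}$ ($g{\left(Q \right)} = \frac{1}{-5 + Q} 5 Q = \frac{5}{-5 + Q} Q = \frac{5 Q}{-5 + Q}$)
$\frac{w{\left(70 \right)}}{g{\left(239 \right)}} = 1 \frac{1}{5 \cdot 239 \frac{1}{-5 + 239}} = 1 \frac{1}{5 \cdot 239 \cdot \frac{1}{234}} = 1 \frac{1}{\frac{1195}{234}} = 1 \cdot \frac{234}{1195} = \frac{234}{1195}$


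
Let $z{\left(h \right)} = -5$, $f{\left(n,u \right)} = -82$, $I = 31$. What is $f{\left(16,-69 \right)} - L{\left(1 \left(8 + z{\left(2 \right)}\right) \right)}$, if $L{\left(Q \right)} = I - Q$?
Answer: $-110$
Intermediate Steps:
$L{\left(Q \right)} = 31 - Q$
$f{\left(16,-69 \right)} - L{\left(1 \left(8 + z{\left(2 \right)}\right) \right)} = -82 - \left(31 - 1 \left(8 - 5\right)\right) = -82 - \left(31 - 1 \cdot 3\right) = -82 - \left(31 - 3\right) = -82 - 28 = -110$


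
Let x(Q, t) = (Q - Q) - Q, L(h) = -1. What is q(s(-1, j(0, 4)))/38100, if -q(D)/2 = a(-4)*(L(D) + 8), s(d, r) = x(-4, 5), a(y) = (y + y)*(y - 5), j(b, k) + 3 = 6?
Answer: -84/3175 ≈ -0.026457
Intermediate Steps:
j(b, k) = 3 (j(b, k) = -3 + 6 = 3)
a(y) = 2*y*(-5 + y) (a(y) = (2*y)*(-5 + y) = 2*y*(-5 + y))
x(Q, t) = -Q (x(Q, t) = 0 - Q = -Q)
s(d, r) = 4 (s(d, r) = -1*(-4) = 4)
q(D) = -1008 (q(D) = -2*2*(-4)*(-5 - 4)*(-1 + 8) = -2*2*(-4)*(-9)*7 = -144*7 = -2*504 = -1008)
q(s(-1, j(0, 4)))/38100 = -1008/38100 = -1008*1/38100 = -84/3175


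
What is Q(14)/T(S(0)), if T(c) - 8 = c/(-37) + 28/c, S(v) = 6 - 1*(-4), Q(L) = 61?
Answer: 11285/1948 ≈ 5.7931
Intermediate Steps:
S(v) = 10 (S(v) = 6 + 4 = 10)
T(c) = 8 + 28/c - c/37 (T(c) = 8 + (c/(-37) + 28/c) = 8 + (c*(-1/37) + 28/c) = 8 + (-c/37 + 28/c) = 8 + (28/c - c/37) = 8 + 28/c - c/37)
Q(14)/T(S(0)) = 61/(8 + 28/10 - 1/37*10) = 61/(8 + 28*(⅒) - 10/37) = 61/(8 + 14/5 - 10/37) = 61/(1948/185) = 61*(185/1948) = 11285/1948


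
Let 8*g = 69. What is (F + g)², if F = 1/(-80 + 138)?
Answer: 4020025/53824 ≈ 74.688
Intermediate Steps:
g = 69/8 (g = (⅛)*69 = 69/8 ≈ 8.6250)
F = 1/58 ≈ 0.017241
(F + g)² = (1/58 + 69/8)² = (2005/232)² = 4020025/53824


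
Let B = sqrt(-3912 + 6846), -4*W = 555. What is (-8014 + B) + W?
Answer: -32611/4 + 3*sqrt(326) ≈ -8098.6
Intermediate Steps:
W = -555/4 (W = -1/4*555 = -555/4 ≈ -138.75)
B = 3*sqrt(326) (B = sqrt(2934) = 3*sqrt(326) ≈ 54.166)
(-8014 + B) + W = (-8014 + 3*sqrt(326)) - 555/4 = -32611/4 + 3*sqrt(326)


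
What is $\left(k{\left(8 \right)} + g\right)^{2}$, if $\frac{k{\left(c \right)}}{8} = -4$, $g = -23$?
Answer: $3025$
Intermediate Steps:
$k{\left(c \right)} = -32$ ($k{\left(c \right)} = 8 \left(-4\right) = -32$)
$\left(k{\left(8 \right)} + g\right)^{2} = \left(-32 - 23\right)^{2} = \left(-55\right)^{2} = 3025$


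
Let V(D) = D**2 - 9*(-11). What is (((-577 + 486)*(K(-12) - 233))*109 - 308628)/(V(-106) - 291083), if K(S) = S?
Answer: -2121527/279748 ≈ -7.5837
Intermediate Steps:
V(D) = 99 + D**2 (V(D) = D**2 + 99 = 99 + D**2)
(((-577 + 486)*(K(-12) - 233))*109 - 308628)/(V(-106) - 291083) = (((-577 + 486)*(-12 - 233))*109 - 308628)/((99 + (-106)**2) - 291083) = (-91*(-245)*109 - 308628)/((99 + 11236) - 291083) = (22295*109 - 308628)/(11335 - 291083) = (2430155 - 308628)/(-279748) = 2121527*(-1/279748) = -2121527/279748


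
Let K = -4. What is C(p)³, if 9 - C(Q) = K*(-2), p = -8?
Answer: 1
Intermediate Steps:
C(Q) = 1 (C(Q) = 9 - (-4)*(-2) = 9 - 1*8 = 9 - 8 = 1)
C(p)³ = 1³ = 1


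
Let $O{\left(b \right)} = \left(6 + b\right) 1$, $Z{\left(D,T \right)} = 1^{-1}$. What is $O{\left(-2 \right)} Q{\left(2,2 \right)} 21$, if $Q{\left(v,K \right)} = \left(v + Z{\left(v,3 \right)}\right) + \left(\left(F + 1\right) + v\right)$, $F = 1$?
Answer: $588$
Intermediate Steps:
$Z{\left(D,T \right)} = 1$
$O{\left(b \right)} = 6 + b$
$Q{\left(v,K \right)} = 3 + 2 v$ ($Q{\left(v,K \right)} = \left(v + 1\right) + \left(\left(1 + 1\right) + v\right) = \left(1 + v\right) + \left(2 + v\right) = 3 + 2 v$)
$O{\left(-2 \right)} Q{\left(2,2 \right)} 21 = \left(6 - 2\right) \left(3 + 2 \cdot 2\right) 21 = 4 \left(3 + 4\right) 21 = 4 \cdot 7 \cdot 21 = 28 \cdot 21 = 588$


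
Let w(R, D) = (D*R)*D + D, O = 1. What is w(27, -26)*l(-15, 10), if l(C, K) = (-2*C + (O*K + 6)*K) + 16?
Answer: 3754556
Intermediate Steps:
l(C, K) = 16 - 2*C + K*(6 + K) (l(C, K) = (-2*C + (1*K + 6)*K) + 16 = (-2*C + (K + 6)*K) + 16 = (-2*C + (6 + K)*K) + 16 = (-2*C + K*(6 + K)) + 16 = 16 - 2*C + K*(6 + K))
w(R, D) = D + R*D² (w(R, D) = R*D² + D = D + R*D²)
w(27, -26)*l(-15, 10) = (-26*(1 - 26*27))*(16 + 10² - 2*(-15) + 6*10) = (-26*(1 - 702))*(16 + 100 + 30 + 60) = -26*(-701)*206 = 18226*206 = 3754556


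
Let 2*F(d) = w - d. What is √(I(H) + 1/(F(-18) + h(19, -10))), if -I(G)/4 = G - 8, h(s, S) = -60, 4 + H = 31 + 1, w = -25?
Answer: I*√1290574/127 ≈ 8.9452*I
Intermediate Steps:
H = 28 (H = -4 + (31 + 1) = -4 + 32 = 28)
I(G) = 32 - 4*G (I(G) = -4*(G - 8) = -4*(-8 + G) = 32 - 4*G)
F(d) = -25/2 - d/2 (F(d) = (-25 - d)/2 = -25/2 - d/2)
√(I(H) + 1/(F(-18) + h(19, -10))) = √((32 - 4*28) + 1/((-25/2 - ½*(-18)) - 60)) = √((32 - 112) + 1/((-25/2 + 9) - 60)) = √(-80 + 1/(-7/2 - 60)) = √(-80 + 1/(-127/2)) = √(-80 - 2/127) = √(-10162/127) = I*√1290574/127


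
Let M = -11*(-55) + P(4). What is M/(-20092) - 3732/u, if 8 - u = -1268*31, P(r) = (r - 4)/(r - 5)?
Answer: -24692381/197484268 ≈ -0.12503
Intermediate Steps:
P(r) = (-4 + r)/(-5 + r)
M = 605 (M = -11*(-55) + (-4 + 4)/(-5 + 4) = 605 + 0/(-1) = 605 - 1*0 = 605 + 0 = 605)
u = 39316 (u = 8 - (-1268)*31 = 8 - 1*(-39308) = 8 + 39308 = 39316)
M/(-20092) - 3732/u = 605/(-20092) - 3732/39316 = 605*(-1/20092) - 3732*1/39316 = -605/20092 - 933/9829 = -24692381/197484268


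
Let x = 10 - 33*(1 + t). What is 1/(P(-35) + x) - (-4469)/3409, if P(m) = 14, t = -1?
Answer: 110665/81816 ≈ 1.3526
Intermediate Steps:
x = 10 (x = 10 - 33*(1 - 1) = 10 - 33*0 = 10 - 11*0 = 10 + 0 = 10)
1/(P(-35) + x) - (-4469)/3409 = 1/(14 + 10) - (-4469)/3409 = 1/24 - (-4469)/3409 = 1/24 - 1*(-4469/3409) = 1/24 + 4469/3409 = 110665/81816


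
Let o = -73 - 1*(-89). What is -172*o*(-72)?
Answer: 198144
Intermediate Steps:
o = 16 (o = -73 + 89 = 16)
-172*o*(-72) = -172*16*(-72) = -2752*(-72) = 198144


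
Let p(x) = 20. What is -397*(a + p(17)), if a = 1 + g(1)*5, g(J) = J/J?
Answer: -10322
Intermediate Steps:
g(J) = 1
a = 6 (a = 1 + 1*5 = 1 + 5 = 6)
-397*(a + p(17)) = -397*(6 + 20) = -397*26 = -10322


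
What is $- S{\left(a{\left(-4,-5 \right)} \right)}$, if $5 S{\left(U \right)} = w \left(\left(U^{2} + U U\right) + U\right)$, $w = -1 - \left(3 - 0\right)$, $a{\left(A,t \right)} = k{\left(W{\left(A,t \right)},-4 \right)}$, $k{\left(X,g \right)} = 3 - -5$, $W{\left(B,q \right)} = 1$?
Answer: $\frac{544}{5} \approx 108.8$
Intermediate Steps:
$k{\left(X,g \right)} = 8$ ($k{\left(X,g \right)} = 3 + 5 = 8$)
$a{\left(A,t \right)} = 8$
$w = -4$ ($w = -1 - \left(3 + 0\right) = -1 - 3 = -4$)
$S{\left(U \right)} = - \frac{8 U^{2}}{5} - \frac{4 U}{5}$ ($S{\left(U \right)} = \frac{\left(-4\right) \left(\left(U^{2} + U U\right) + U\right)}{5} = \frac{\left(-4\right) \left(\left(U^{2} + U^{2}\right) + U\right)}{5} = \frac{\left(-4\right) \left(2 U^{2} + U\right)}{5} = \frac{\left(-4\right) \left(U + 2 U^{2}\right)}{5} = \frac{- 8 U^{2} - 4 U}{5} = - \frac{8 U^{2}}{5} - \frac{4 U}{5}$)
$- S{\left(a{\left(-4,-5 \right)} \right)} = - \frac{\left(-4\right) 8 \left(1 + 2 \cdot 8\right)}{5} = - \frac{\left(-4\right) 8 \left(1 + 16\right)}{5} = - \frac{\left(-4\right) 8 \cdot 17}{5} = \left(-1\right) \left(- \frac{544}{5}\right) = \frac{544}{5}$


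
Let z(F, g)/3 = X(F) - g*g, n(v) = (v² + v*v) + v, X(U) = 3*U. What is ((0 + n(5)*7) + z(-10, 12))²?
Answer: 18769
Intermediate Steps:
n(v) = v + 2*v² (n(v) = (v² + v²) + v = 2*v² + v = v + 2*v²)
z(F, g) = -3*g² + 9*F (z(F, g) = 3*(3*F - g*g) = 3*(3*F - g²) = 3*(-g² + 3*F) = -3*g² + 9*F)
((0 + n(5)*7) + z(-10, 12))² = ((0 + (5*(1 + 2*5))*7) + (-3*12² + 9*(-10)))² = ((0 + (5*(1 + 10))*7) + (-3*144 - 90))² = ((0 + (5*11)*7) + (-432 - 90))² = ((0 + 55*7) - 522)² = ((0 + 385) - 522)² = (385 - 522)² = (-137)² = 18769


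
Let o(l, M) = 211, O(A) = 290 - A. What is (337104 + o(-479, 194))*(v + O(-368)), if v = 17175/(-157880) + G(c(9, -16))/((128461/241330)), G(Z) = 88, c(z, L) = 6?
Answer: 1126353726138941795/4056284536 ≈ 2.7768e+8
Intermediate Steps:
v = 670139511505/4056284536 (v = 17175/(-157880) + 88/((128461/241330)) = 17175*(-1/157880) + 88/((128461*(1/241330))) = -3435/31576 + 88/(128461/241330) = -3435/31576 + 88*(241330/128461) = -3435/31576 + 21237040/128461 = 670139511505/4056284536 ≈ 165.21)
(337104 + o(-479, 194))*(v + O(-368)) = (337104 + 211)*(670139511505/4056284536 + (290 - 1*(-368))) = 337315*(670139511505/4056284536 + (290 + 368)) = 337315*(670139511505/4056284536 + 658) = 337315*(3339174736193/4056284536) = 1126353726138941795/4056284536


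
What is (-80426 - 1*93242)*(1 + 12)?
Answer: -2257684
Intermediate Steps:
(-80426 - 1*93242)*(1 + 12) = (-80426 - 93242)*13 = -173668*13 = -2257684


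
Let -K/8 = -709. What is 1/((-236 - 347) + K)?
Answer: 1/5089 ≈ 0.00019650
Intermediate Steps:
K = 5672 (K = -8*(-709) = 5672)
1/((-236 - 347) + K) = 1/((-236 - 347) + 5672) = 1/(-583 + 5672) = 1/5089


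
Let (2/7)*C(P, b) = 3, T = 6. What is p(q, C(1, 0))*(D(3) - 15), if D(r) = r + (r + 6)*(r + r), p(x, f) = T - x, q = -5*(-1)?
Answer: 42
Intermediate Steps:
q = 5
C(P, b) = 21/2 (C(P, b) = (7/2)*3 = 21/2)
p(x, f) = 6 - x
D(r) = r + 2*r*(6 + r) (D(r) = r + (6 + r)*(2*r) = r + 2*r*(6 + r))
p(q, C(1, 0))*(D(3) - 15) = (6 - 1*5)*(3*(13 + 2*3) - 15) = (6 - 5)*(3*(13 + 6) - 15) = 1*(3*19 - 15) = 1*(57 - 15) = 1*42 = 42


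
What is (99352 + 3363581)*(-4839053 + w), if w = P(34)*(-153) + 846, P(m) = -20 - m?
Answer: -16725775928685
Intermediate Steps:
w = 9108 (w = (-20 - 1*34)*(-153) + 846 = (-20 - 34)*(-153) + 846 = -54*(-153) + 846 = 8262 + 846 = 9108)
(99352 + 3363581)*(-4839053 + w) = (99352 + 3363581)*(-4839053 + 9108) = 3462933*(-4829945) = -16725775928685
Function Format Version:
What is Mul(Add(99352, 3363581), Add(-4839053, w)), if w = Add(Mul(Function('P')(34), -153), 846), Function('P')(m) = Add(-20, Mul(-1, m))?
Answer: -16725775928685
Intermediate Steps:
w = 9108 (w = Add(Mul(Add(-20, Mul(-1, 34)), -153), 846) = Add(Mul(Add(-20, -34), -153), 846) = Add(Mul(-54, -153), 846) = Add(8262, 846) = 9108)
Mul(Add(99352, 3363581), Add(-4839053, w)) = Mul(Add(99352, 3363581), Add(-4839053, 9108)) = Mul(3462933, -4829945) = -16725775928685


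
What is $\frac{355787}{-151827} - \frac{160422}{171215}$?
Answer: $- \frac{85272462199}{25995059805} \approx -3.2803$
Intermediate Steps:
$\frac{355787}{-151827} - \frac{160422}{171215} = 355787 \left(- \frac{1}{151827}\right) - \frac{160422}{171215} = - \frac{355787}{151827} - \frac{160422}{171215} = - \frac{85272462199}{25995059805}$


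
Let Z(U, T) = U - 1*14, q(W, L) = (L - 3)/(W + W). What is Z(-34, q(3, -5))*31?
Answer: -1488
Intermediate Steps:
q(W, L) = (-3 + L)/(2*W) (q(W, L) = (-3 + L)/((2*W)) = (-3 + L)*(1/(2*W)) = (-3 + L)/(2*W))
Z(U, T) = -14 + U (Z(U, T) = U - 14 = -14 + U)
Z(-34, q(3, -5))*31 = (-14 - 34)*31 = -48*31 = -1488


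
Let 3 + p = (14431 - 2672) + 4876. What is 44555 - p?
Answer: 27923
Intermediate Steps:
p = 16632 (p = -3 + ((14431 - 2672) + 4876) = -3 + (11759 + 4876) = -3 + 16635 = 16632)
44555 - p = 44555 - 1*16632 = 44555 - 16632 = 27923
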